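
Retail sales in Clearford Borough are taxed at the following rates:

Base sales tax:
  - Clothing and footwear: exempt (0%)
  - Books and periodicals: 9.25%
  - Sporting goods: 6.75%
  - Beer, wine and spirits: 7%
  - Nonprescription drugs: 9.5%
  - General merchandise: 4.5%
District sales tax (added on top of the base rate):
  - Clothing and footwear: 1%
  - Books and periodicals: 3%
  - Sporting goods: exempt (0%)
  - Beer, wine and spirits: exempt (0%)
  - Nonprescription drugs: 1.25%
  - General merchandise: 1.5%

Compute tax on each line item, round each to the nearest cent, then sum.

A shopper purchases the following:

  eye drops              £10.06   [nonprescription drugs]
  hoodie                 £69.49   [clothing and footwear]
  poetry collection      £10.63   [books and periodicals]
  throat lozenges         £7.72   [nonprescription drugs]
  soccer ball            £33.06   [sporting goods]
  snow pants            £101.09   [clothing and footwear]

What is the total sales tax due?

Eye drops £10.06: nonprescription drugs → 9.5% + 1.25% district = 10.75% → £1.08
Hoodie £69.49: clothing and footwear → 0% + 1% district = 1% → £0.69
Poetry collection £10.63: books and periodicals → 9.25% + 3% district = 12.25% → £1.30
Throat lozenges £7.72: nonprescription drugs → 9.5% + 1.25% district = 10.75% → £0.83
Soccer ball £33.06: sporting goods → 6.75% + 0% district = 6.75% → £2.23
Snow pants £101.09: clothing and footwear → 0% + 1% district = 1% → £1.01
Total tax = £1.08 + £0.69 + £1.30 + £0.83 + £2.23 + £1.01 = £7.14

£7.14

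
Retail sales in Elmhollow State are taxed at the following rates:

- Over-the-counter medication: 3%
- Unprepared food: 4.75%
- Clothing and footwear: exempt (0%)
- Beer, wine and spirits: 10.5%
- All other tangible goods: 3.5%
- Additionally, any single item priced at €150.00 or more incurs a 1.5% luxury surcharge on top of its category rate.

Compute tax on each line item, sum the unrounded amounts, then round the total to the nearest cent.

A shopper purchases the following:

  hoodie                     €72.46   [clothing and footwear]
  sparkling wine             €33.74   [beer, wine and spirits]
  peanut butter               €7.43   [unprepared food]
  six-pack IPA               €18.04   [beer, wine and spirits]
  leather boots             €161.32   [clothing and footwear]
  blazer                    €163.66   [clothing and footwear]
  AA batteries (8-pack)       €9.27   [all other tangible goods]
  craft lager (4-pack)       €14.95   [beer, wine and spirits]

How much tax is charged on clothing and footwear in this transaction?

Hoodie €72.46: clothing and footwear → 0% → €0.00
Leather boots €161.32: clothing and footwear → 0% + 1.5% surcharge = 1.5% → €2.4198
Blazer €163.66: clothing and footwear → 0% + 1.5% surcharge = 1.5% → €2.4549
Tax on clothing and footwear: unrounded sum = €4.8747 → €4.87

€4.87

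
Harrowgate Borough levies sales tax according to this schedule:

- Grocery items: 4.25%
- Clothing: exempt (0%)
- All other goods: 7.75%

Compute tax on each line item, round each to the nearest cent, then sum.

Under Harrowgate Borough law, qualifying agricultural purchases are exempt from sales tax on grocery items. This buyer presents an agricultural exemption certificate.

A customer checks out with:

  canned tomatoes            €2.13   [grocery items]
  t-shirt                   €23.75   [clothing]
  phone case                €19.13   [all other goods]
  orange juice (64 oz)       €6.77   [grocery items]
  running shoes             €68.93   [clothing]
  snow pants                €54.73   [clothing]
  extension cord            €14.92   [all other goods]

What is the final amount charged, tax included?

Canned tomatoes €2.13: grocery items, buyer-exempt → 0% → €0.00
T-shirt €23.75: clothing → 0% → €0.00
Phone case €19.13: all other goods → 7.75% → €1.48
Orange juice (64 oz) €6.77: grocery items, buyer-exempt → 0% → €0.00
Running shoes €68.93: clothing → 0% → €0.00
Snow pants €54.73: clothing → 0% → €0.00
Extension cord €14.92: all other goods → 7.75% → €1.16
Subtotal = €190.36; tax = €2.64; total due = €193.00

€193.00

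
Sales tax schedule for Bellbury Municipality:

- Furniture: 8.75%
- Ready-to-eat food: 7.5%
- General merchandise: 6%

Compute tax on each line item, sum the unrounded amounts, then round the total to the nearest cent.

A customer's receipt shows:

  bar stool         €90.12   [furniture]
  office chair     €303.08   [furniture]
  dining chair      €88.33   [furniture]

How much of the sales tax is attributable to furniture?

€42.13

Bar stool €90.12: furniture → 8.75% → €7.8855
Office chair €303.08: furniture → 8.75% → €26.5195
Dining chair €88.33: furniture → 8.75% → €7.728875
Tax on furniture: unrounded sum = €42.133875 → €42.13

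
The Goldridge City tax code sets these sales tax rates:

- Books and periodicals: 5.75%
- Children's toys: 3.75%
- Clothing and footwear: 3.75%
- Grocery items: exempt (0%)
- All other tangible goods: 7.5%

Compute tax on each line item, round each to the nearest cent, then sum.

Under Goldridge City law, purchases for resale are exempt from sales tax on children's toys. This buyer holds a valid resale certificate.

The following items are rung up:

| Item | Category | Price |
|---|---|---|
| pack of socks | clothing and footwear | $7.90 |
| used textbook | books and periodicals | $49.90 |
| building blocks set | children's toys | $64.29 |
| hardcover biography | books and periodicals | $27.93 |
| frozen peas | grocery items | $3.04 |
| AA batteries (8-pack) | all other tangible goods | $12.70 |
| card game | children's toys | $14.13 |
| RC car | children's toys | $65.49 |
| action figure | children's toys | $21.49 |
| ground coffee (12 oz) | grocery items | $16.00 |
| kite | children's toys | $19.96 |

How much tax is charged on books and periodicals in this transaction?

$4.48

Used textbook $49.90: books and periodicals → 5.75% → $2.87
Hardcover biography $27.93: books and periodicals → 5.75% → $1.61
Tax on books and periodicals = $2.87 + $1.61 = $4.48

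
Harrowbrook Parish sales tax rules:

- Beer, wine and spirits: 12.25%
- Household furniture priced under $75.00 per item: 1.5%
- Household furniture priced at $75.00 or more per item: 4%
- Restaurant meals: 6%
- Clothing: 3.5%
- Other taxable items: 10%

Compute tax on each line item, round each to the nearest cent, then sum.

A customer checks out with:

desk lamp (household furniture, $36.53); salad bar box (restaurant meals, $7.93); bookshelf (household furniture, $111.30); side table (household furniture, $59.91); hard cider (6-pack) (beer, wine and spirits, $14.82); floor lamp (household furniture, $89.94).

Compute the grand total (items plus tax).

$332.23

Desk lamp $36.53: household furniture, under $75.00 → 1.5% → $0.55
Salad bar box $7.93: restaurant meals → 6% → $0.48
Bookshelf $111.30: household furniture, $75.00 or more → 4% → $4.45
Side table $59.91: household furniture, under $75.00 → 1.5% → $0.90
Hard cider (6-pack) $14.82: beer, wine and spirits → 12.25% → $1.82
Floor lamp $89.94: household furniture, $75.00 or more → 4% → $3.60
Subtotal = $320.43; tax = $11.80; total due = $332.23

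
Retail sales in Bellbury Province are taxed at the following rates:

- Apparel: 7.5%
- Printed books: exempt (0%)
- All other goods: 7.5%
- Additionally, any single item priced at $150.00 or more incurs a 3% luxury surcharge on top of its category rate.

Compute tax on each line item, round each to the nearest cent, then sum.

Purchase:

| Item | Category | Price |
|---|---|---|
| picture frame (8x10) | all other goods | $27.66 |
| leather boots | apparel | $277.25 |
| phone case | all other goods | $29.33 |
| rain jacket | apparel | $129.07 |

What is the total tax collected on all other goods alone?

Picture frame (8x10) $27.66: all other goods → 7.5% → $2.07
Phone case $29.33: all other goods → 7.5% → $2.20
Tax on all other goods = $2.07 + $2.20 = $4.27

$4.27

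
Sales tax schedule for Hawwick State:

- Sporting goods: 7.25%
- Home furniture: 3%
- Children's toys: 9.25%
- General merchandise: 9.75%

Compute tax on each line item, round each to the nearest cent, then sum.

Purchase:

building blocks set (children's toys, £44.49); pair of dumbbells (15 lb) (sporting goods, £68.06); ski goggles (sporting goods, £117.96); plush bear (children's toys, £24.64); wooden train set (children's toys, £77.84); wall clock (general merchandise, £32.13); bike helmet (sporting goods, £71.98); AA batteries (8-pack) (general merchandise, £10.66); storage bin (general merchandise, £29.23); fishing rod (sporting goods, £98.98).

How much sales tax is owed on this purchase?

Building blocks set £44.49: children's toys → 9.25% → £4.12
Pair of dumbbells (15 lb) £68.06: sporting goods → 7.25% → £4.93
Ski goggles £117.96: sporting goods → 7.25% → £8.55
Plush bear £24.64: children's toys → 9.25% → £2.28
Wooden train set £77.84: children's toys → 9.25% → £7.20
Wall clock £32.13: general merchandise → 9.75% → £3.13
Bike helmet £71.98: sporting goods → 7.25% → £5.22
AA batteries (8-pack) £10.66: general merchandise → 9.75% → £1.04
Storage bin £29.23: general merchandise → 9.75% → £2.85
Fishing rod £98.98: sporting goods → 7.25% → £7.18
Total tax = £4.12 + £4.93 + £8.55 + £2.28 + £7.20 + £3.13 + £5.22 + £1.04 + £2.85 + £7.18 = £46.50

£46.50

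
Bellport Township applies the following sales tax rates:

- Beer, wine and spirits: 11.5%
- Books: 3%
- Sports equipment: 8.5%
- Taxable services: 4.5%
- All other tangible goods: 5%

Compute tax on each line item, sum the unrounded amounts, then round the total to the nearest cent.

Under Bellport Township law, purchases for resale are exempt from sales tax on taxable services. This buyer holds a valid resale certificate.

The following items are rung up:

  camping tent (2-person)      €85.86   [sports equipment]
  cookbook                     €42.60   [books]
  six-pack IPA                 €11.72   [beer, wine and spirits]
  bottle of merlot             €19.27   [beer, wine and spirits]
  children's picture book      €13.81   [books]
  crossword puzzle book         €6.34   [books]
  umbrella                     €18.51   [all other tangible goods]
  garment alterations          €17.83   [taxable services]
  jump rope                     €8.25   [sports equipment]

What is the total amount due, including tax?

€238.56

Camping tent (2-person) €85.86: sports equipment → 8.5% → €7.2981
Cookbook €42.60: books → 3% → €1.278
Six-pack IPA €11.72: beer, wine and spirits → 11.5% → €1.3478
Bottle of merlot €19.27: beer, wine and spirits → 11.5% → €2.21605
Children's picture book €13.81: books → 3% → €0.4143
Crossword puzzle book €6.34: books → 3% → €0.1902
Umbrella €18.51: all other tangible goods → 5% → €0.9255
Garment alterations €17.83: taxable services, buyer-exempt → 0% → €0.00
Jump rope €8.25: sports equipment → 8.5% → €0.70125
Subtotal = €224.19; unrounded tax = €14.3712 → €14.37; total due = €238.56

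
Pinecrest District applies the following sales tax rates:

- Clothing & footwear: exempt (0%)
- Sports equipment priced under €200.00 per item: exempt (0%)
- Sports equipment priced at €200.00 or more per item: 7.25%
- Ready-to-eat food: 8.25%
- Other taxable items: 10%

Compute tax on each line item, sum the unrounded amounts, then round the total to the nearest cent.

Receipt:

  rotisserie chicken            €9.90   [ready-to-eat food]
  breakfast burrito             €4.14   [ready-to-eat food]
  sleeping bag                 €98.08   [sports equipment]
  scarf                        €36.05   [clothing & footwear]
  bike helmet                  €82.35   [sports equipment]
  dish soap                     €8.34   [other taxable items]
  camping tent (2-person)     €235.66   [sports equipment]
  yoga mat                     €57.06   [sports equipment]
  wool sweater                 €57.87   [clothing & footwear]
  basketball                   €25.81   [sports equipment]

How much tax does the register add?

Rotisserie chicken €9.90: ready-to-eat food → 8.25% → €0.81675
Breakfast burrito €4.14: ready-to-eat food → 8.25% → €0.34155
Sleeping bag €98.08: sports equipment, under €200.00 → 0% → €0.00
Scarf €36.05: clothing & footwear → 0% → €0.00
Bike helmet €82.35: sports equipment, under €200.00 → 0% → €0.00
Dish soap €8.34: other taxable items → 10% → €0.834
Camping tent (2-person) €235.66: sports equipment, €200.00 or more → 7.25% → €17.08535
Yoga mat €57.06: sports equipment, under €200.00 → 0% → €0.00
Wool sweater €57.87: clothing & footwear → 0% → €0.00
Basketball €25.81: sports equipment, under €200.00 → 0% → €0.00
Unrounded tax sum = €19.07765 → €19.08

€19.08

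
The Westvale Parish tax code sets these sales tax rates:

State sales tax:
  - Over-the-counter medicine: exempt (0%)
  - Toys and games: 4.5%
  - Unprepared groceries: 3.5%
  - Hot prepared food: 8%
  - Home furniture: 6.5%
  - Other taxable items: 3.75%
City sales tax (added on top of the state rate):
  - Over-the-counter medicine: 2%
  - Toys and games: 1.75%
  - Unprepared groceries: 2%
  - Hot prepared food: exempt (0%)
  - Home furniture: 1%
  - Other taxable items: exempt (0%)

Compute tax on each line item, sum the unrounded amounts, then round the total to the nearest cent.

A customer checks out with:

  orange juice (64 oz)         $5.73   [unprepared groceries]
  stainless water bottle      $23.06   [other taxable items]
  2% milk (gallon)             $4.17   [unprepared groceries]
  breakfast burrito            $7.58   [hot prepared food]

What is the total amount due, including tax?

$42.56

Orange juice (64 oz) $5.73: unprepared groceries → 3.5% + 2% city = 5.5% → $0.31515
Stainless water bottle $23.06: other taxable items → 3.75% + 0% city = 3.75% → $0.86475
2% milk (gallon) $4.17: unprepared groceries → 3.5% + 2% city = 5.5% → $0.22935
Breakfast burrito $7.58: hot prepared food → 8% + 0% city = 8% → $0.6064
Subtotal = $40.54; unrounded tax = $2.01565 → $2.02; total due = $42.56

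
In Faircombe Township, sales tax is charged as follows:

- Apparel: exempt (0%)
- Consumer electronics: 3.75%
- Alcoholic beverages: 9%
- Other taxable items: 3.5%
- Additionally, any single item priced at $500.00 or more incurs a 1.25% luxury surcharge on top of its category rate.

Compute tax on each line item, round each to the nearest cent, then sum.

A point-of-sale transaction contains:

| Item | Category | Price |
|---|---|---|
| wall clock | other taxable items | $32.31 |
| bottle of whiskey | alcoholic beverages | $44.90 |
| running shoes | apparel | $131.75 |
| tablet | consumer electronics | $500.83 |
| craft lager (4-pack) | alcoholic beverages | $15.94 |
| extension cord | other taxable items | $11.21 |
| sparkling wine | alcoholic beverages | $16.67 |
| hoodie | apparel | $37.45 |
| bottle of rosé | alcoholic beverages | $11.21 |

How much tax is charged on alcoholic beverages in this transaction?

Bottle of whiskey $44.90: alcoholic beverages → 9% → $4.04
Craft lager (4-pack) $15.94: alcoholic beverages → 9% → $1.43
Sparkling wine $16.67: alcoholic beverages → 9% → $1.50
Bottle of rosé $11.21: alcoholic beverages → 9% → $1.01
Tax on alcoholic beverages = $4.04 + $1.43 + $1.50 + $1.01 = $7.98

$7.98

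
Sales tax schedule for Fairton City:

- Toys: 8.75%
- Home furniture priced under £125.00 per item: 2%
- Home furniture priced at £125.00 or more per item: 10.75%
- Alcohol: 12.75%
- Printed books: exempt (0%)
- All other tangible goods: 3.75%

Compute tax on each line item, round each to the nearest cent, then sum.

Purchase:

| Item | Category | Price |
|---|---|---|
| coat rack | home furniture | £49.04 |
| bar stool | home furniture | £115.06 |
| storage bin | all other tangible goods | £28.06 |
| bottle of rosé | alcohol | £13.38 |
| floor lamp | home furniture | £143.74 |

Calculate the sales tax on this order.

£21.49

Coat rack £49.04: home furniture, under £125.00 → 2% → £0.98
Bar stool £115.06: home furniture, under £125.00 → 2% → £2.30
Storage bin £28.06: all other tangible goods → 3.75% → £1.05
Bottle of rosé £13.38: alcohol → 12.75% → £1.71
Floor lamp £143.74: home furniture, £125.00 or more → 10.75% → £15.45
Total tax = £0.98 + £2.30 + £1.05 + £1.71 + £15.45 = £21.49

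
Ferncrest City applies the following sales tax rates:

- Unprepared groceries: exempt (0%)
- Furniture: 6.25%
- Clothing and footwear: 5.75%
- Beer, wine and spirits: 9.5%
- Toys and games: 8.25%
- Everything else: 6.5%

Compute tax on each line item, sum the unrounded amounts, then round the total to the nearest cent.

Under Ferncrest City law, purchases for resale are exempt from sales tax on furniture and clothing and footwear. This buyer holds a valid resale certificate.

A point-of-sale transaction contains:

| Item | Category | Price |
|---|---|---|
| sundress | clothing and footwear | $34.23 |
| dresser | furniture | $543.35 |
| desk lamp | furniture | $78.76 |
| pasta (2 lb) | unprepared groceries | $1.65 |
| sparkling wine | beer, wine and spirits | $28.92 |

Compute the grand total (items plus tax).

Sundress $34.23: clothing and footwear, buyer-exempt → 0% → $0.00
Dresser $543.35: furniture, buyer-exempt → 0% → $0.00
Desk lamp $78.76: furniture, buyer-exempt → 0% → $0.00
Pasta (2 lb) $1.65: unprepared groceries → 0% → $0.00
Sparkling wine $28.92: beer, wine and spirits → 9.5% → $2.7474
Subtotal = $686.91; unrounded tax = $2.7474 → $2.75; total due = $689.66

$689.66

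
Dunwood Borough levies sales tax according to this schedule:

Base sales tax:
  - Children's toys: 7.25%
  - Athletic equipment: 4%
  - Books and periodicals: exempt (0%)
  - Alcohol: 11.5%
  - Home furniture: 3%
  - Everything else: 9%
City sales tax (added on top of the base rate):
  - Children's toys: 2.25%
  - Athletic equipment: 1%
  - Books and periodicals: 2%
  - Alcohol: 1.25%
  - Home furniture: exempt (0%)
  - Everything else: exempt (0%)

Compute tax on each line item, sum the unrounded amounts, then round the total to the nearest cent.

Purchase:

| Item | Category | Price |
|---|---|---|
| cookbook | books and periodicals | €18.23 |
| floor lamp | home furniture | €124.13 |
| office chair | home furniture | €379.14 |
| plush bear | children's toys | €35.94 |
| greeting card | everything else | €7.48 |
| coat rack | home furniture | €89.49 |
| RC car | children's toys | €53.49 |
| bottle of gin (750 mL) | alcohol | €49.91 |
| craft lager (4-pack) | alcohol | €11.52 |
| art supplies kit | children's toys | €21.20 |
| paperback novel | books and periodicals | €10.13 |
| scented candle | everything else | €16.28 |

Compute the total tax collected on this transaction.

Cookbook €18.23: books and periodicals → 0% + 2% city = 2% → €0.3646
Floor lamp €124.13: home furniture → 3% + 0% city = 3% → €3.7239
Office chair €379.14: home furniture → 3% + 0% city = 3% → €11.3742
Plush bear €35.94: children's toys → 7.25% + 2.25% city = 9.5% → €3.4143
Greeting card €7.48: everything else → 9% + 0% city = 9% → €0.6732
Coat rack €89.49: home furniture → 3% + 0% city = 3% → €2.6847
RC car €53.49: children's toys → 7.25% + 2.25% city = 9.5% → €5.08155
Bottle of gin (750 mL) €49.91: alcohol → 11.5% + 1.25% city = 12.75% → €6.363525
Craft lager (4-pack) €11.52: alcohol → 11.5% + 1.25% city = 12.75% → €1.4688
Art supplies kit €21.20: children's toys → 7.25% + 2.25% city = 9.5% → €2.014
Paperback novel €10.13: books and periodicals → 0% + 2% city = 2% → €0.2026
Scented candle €16.28: everything else → 9% + 0% city = 9% → €1.4652
Unrounded tax sum = €38.830575 → €38.83

€38.83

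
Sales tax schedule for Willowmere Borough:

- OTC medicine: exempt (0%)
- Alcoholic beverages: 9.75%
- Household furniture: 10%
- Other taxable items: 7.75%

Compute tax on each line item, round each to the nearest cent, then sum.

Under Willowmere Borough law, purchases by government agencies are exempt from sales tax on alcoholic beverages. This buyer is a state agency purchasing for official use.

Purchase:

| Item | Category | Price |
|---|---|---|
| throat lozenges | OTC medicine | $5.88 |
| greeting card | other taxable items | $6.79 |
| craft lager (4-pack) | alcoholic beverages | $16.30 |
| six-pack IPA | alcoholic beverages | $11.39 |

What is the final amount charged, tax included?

$40.89

Throat lozenges $5.88: OTC medicine → 0% → $0.00
Greeting card $6.79: other taxable items → 7.75% → $0.53
Craft lager (4-pack) $16.30: alcoholic beverages, buyer-exempt → 0% → $0.00
Six-pack IPA $11.39: alcoholic beverages, buyer-exempt → 0% → $0.00
Subtotal = $40.36; tax = $0.53; total due = $40.89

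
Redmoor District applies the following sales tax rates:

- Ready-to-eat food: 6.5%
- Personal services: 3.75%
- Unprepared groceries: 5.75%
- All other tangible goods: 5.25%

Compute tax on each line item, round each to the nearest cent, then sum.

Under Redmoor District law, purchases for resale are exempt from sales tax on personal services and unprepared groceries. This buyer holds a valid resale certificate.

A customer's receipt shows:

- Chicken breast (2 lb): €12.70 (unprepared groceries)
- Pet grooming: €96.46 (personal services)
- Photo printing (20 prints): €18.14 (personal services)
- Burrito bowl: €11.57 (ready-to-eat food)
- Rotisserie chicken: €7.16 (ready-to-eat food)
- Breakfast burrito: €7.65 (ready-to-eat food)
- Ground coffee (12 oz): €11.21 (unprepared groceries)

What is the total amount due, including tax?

Chicken breast (2 lb) €12.70: unprepared groceries, buyer-exempt → 0% → €0.00
Pet grooming €96.46: personal services, buyer-exempt → 0% → €0.00
Photo printing (20 prints) €18.14: personal services, buyer-exempt → 0% → €0.00
Burrito bowl €11.57: ready-to-eat food → 6.5% → €0.75
Rotisserie chicken €7.16: ready-to-eat food → 6.5% → €0.47
Breakfast burrito €7.65: ready-to-eat food → 6.5% → €0.50
Ground coffee (12 oz) €11.21: unprepared groceries, buyer-exempt → 0% → €0.00
Subtotal = €164.89; tax = €1.72; total due = €166.61

€166.61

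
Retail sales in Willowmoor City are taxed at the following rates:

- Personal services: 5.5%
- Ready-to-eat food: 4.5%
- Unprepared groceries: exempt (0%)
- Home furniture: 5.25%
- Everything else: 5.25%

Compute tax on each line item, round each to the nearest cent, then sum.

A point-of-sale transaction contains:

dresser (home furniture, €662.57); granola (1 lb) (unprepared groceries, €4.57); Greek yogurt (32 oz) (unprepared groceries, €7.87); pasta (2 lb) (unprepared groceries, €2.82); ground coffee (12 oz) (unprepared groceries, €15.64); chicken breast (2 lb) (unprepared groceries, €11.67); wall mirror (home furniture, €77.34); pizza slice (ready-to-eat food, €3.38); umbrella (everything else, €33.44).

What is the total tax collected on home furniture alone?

Dresser €662.57: home furniture → 5.25% → €34.78
Wall mirror €77.34: home furniture → 5.25% → €4.06
Tax on home furniture = €34.78 + €4.06 = €38.84

€38.84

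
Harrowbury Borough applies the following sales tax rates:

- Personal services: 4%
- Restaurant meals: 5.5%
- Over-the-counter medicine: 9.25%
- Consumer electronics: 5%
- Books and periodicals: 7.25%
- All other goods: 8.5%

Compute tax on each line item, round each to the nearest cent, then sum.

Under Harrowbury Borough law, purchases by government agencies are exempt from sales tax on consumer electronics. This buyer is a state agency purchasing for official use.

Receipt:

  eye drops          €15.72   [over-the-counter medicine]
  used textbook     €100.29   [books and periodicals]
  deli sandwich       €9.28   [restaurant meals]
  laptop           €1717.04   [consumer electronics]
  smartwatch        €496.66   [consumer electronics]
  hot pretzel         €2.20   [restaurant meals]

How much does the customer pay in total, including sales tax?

€2350.54

Eye drops €15.72: over-the-counter medicine → 9.25% → €1.45
Used textbook €100.29: books and periodicals → 7.25% → €7.27
Deli sandwich €9.28: restaurant meals → 5.5% → €0.51
Laptop €1717.04: consumer electronics, buyer-exempt → 0% → €0.00
Smartwatch €496.66: consumer electronics, buyer-exempt → 0% → €0.00
Hot pretzel €2.20: restaurant meals → 5.5% → €0.12
Subtotal = €2341.19; tax = €9.35; total due = €2350.54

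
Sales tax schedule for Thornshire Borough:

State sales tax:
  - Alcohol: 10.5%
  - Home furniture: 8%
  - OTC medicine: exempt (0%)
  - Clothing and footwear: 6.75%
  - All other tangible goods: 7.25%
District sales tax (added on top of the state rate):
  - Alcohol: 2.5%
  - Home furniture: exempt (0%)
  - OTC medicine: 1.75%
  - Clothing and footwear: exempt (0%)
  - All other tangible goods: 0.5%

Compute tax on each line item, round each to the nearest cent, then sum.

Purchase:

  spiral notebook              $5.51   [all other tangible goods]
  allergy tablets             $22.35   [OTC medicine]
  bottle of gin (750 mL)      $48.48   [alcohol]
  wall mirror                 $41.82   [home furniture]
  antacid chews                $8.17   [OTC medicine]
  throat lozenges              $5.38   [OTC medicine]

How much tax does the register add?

Spiral notebook $5.51: all other tangible goods → 7.25% + 0.5% district = 7.75% → $0.43
Allergy tablets $22.35: OTC medicine → 0% + 1.75% district = 1.75% → $0.39
Bottle of gin (750 mL) $48.48: alcohol → 10.5% + 2.5% district = 13% → $6.30
Wall mirror $41.82: home furniture → 8% + 0% district = 8% → $3.35
Antacid chews $8.17: OTC medicine → 0% + 1.75% district = 1.75% → $0.14
Throat lozenges $5.38: OTC medicine → 0% + 1.75% district = 1.75% → $0.09
Total tax = $0.43 + $0.39 + $6.30 + $3.35 + $0.14 + $0.09 = $10.70

$10.70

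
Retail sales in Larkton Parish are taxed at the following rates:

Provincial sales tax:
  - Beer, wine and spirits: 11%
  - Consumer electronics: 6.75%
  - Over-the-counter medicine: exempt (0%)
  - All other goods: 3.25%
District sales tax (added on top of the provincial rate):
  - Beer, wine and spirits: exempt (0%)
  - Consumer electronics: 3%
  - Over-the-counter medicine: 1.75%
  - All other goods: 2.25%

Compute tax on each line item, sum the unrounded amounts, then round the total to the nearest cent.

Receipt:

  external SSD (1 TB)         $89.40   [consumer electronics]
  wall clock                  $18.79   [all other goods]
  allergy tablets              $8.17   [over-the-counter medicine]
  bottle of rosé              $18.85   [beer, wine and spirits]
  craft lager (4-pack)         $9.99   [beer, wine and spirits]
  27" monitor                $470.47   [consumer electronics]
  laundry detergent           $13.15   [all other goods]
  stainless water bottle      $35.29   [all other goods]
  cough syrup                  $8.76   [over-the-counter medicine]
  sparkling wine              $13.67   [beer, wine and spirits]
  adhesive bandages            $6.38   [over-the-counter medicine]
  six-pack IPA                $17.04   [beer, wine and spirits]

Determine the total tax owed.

$65.24

External SSD (1 TB) $89.40: consumer electronics → 6.75% + 3% district = 9.75% → $8.7165
Wall clock $18.79: all other goods → 3.25% + 2.25% district = 5.5% → $1.03345
Allergy tablets $8.17: over-the-counter medicine → 0% + 1.75% district = 1.75% → $0.142975
Bottle of rosé $18.85: beer, wine and spirits → 11% + 0% district = 11% → $2.0735
Craft lager (4-pack) $9.99: beer, wine and spirits → 11% + 0% district = 11% → $1.0989
27" monitor $470.47: consumer electronics → 6.75% + 3% district = 9.75% → $45.870825
Laundry detergent $13.15: all other goods → 3.25% + 2.25% district = 5.5% → $0.72325
Stainless water bottle $35.29: all other goods → 3.25% + 2.25% district = 5.5% → $1.94095
Cough syrup $8.76: over-the-counter medicine → 0% + 1.75% district = 1.75% → $0.1533
Sparkling wine $13.67: beer, wine and spirits → 11% + 0% district = 11% → $1.5037
Adhesive bandages $6.38: over-the-counter medicine → 0% + 1.75% district = 1.75% → $0.11165
Six-pack IPA $17.04: beer, wine and spirits → 11% + 0% district = 11% → $1.8744
Unrounded tax sum = $65.2434 → $65.24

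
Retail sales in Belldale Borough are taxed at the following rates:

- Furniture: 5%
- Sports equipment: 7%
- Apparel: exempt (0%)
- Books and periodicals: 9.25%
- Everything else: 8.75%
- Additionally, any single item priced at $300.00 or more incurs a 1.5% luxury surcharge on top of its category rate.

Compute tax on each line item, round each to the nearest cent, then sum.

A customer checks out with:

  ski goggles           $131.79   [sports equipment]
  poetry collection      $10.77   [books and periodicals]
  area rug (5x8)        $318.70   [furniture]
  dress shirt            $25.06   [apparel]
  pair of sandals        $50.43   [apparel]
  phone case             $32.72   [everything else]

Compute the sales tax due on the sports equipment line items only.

$9.23

Ski goggles $131.79: sports equipment → 7% → $9.23
Tax on sports equipment = $9.23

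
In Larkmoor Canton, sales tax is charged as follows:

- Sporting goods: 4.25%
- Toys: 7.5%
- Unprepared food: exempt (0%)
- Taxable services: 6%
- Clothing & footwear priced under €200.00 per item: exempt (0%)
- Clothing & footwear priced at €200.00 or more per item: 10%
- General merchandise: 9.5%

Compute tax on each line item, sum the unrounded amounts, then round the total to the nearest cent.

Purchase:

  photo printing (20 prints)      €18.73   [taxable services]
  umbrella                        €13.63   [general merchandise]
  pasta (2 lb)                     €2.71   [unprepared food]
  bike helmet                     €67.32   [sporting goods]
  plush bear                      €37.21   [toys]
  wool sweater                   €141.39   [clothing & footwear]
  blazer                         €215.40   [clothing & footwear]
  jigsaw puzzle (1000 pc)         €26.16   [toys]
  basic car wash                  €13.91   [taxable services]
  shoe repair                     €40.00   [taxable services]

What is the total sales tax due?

Photo printing (20 prints) €18.73: taxable services → 6% → €1.1238
Umbrella €13.63: general merchandise → 9.5% → €1.29485
Pasta (2 lb) €2.71: unprepared food → 0% → €0.00
Bike helmet €67.32: sporting goods → 4.25% → €2.8611
Plush bear €37.21: toys → 7.5% → €2.79075
Wool sweater €141.39: clothing & footwear, under €200.00 → 0% → €0.00
Blazer €215.40: clothing & footwear, €200.00 or more → 10% → €21.54
Jigsaw puzzle (1000 pc) €26.16: toys → 7.5% → €1.962
Basic car wash €13.91: taxable services → 6% → €0.8346
Shoe repair €40.00: taxable services → 6% → €2.40
Unrounded tax sum = €34.8071 → €34.81

€34.81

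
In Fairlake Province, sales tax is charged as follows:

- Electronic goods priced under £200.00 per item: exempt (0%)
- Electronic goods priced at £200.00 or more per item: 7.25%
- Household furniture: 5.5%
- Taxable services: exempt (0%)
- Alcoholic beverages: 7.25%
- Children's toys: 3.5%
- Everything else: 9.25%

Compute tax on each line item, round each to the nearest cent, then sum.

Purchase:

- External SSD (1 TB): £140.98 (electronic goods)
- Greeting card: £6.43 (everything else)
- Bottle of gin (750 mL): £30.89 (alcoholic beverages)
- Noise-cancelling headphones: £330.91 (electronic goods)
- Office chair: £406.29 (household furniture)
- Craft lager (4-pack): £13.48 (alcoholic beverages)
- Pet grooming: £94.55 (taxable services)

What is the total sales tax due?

External SSD (1 TB) £140.98: electronic goods, under £200.00 → 0% → £0.00
Greeting card £6.43: everything else → 9.25% → £0.59
Bottle of gin (750 mL) £30.89: alcoholic beverages → 7.25% → £2.24
Noise-cancelling headphones £330.91: electronic goods, £200.00 or more → 7.25% → £23.99
Office chair £406.29: household furniture → 5.5% → £22.35
Craft lager (4-pack) £13.48: alcoholic beverages → 7.25% → £0.98
Pet grooming £94.55: taxable services → 0% → £0.00
Total tax = £0.59 + £2.24 + £23.99 + £22.35 + £0.98 = £50.15

£50.15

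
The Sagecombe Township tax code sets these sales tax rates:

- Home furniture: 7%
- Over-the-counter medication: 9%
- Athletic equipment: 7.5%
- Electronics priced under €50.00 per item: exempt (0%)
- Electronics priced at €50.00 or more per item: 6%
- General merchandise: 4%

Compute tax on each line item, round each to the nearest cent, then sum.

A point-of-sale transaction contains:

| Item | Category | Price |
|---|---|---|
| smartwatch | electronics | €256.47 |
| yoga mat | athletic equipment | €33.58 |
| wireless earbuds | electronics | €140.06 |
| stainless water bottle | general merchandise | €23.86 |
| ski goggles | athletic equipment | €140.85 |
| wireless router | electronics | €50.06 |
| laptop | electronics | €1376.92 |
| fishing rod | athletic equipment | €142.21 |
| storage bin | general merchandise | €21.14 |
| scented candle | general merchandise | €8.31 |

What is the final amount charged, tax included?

Smartwatch €256.47: electronics, €50.00 or more → 6% → €15.39
Yoga mat €33.58: athletic equipment → 7.5% → €2.52
Wireless earbuds €140.06: electronics, €50.00 or more → 6% → €8.40
Stainless water bottle €23.86: general merchandise → 4% → €0.95
Ski goggles €140.85: athletic equipment → 7.5% → €10.56
Wireless router €50.06: electronics, €50.00 or more → 6% → €3.00
Laptop €1376.92: electronics, €50.00 or more → 6% → €82.62
Fishing rod €142.21: athletic equipment → 7.5% → €10.67
Storage bin €21.14: general merchandise → 4% → €0.85
Scented candle €8.31: general merchandise → 4% → €0.33
Subtotal = €2193.46; tax = €135.29; total due = €2328.75

€2328.75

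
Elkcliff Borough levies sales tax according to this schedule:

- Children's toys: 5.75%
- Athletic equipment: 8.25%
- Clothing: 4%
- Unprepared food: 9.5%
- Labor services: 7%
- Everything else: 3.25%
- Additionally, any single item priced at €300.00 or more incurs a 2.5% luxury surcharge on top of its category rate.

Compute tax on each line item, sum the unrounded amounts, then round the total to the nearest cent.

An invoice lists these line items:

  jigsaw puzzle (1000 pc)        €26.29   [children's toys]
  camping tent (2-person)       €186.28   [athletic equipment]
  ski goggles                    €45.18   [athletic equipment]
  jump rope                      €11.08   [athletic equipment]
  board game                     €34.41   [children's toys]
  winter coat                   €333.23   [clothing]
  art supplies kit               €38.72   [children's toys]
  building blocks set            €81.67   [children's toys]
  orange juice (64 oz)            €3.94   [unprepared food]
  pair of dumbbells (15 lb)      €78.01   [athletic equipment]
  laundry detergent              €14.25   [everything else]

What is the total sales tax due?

€59.36

Jigsaw puzzle (1000 pc) €26.29: children's toys → 5.75% → €1.511675
Camping tent (2-person) €186.28: athletic equipment → 8.25% → €15.3681
Ski goggles €45.18: athletic equipment → 8.25% → €3.72735
Jump rope €11.08: athletic equipment → 8.25% → €0.9141
Board game €34.41: children's toys → 5.75% → €1.978575
Winter coat €333.23: clothing → 4% + 2.5% surcharge = 6.5% → €21.65995
Art supplies kit €38.72: children's toys → 5.75% → €2.2264
Building blocks set €81.67: children's toys → 5.75% → €4.696025
Orange juice (64 oz) €3.94: unprepared food → 9.5% → €0.3743
Pair of dumbbells (15 lb) €78.01: athletic equipment → 8.25% → €6.435825
Laundry detergent €14.25: everything else → 3.25% → €0.463125
Unrounded tax sum = €59.355425 → €59.36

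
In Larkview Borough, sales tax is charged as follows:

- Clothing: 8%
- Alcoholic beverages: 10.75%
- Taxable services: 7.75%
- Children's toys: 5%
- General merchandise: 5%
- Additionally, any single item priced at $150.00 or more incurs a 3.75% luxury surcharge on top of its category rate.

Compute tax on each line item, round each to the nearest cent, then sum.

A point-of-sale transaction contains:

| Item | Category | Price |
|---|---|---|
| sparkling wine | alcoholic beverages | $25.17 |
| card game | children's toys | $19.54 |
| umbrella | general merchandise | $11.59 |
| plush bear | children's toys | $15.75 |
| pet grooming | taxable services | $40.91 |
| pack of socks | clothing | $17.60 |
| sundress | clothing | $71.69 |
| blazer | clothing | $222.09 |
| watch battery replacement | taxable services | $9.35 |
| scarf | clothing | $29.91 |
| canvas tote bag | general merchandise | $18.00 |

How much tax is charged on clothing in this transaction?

$35.64

Pack of socks $17.60: clothing → 8% → $1.41
Sundress $71.69: clothing → 8% → $5.74
Blazer $222.09: clothing → 8% + 3.75% surcharge = 11.75% → $26.10
Scarf $29.91: clothing → 8% → $2.39
Tax on clothing = $1.41 + $5.74 + $26.10 + $2.39 = $35.64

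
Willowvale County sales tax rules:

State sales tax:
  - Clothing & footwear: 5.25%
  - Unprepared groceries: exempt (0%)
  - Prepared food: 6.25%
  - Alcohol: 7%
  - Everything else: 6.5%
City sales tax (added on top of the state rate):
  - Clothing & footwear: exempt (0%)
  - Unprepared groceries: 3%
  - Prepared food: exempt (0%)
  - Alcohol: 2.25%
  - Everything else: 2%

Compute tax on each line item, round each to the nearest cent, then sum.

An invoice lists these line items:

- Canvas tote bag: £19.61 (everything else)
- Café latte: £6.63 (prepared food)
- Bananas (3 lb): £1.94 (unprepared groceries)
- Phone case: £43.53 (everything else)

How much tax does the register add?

Canvas tote bag £19.61: everything else → 6.5% + 2% city = 8.5% → £1.67
Café latte £6.63: prepared food → 6.25% + 0% city = 6.25% → £0.41
Bananas (3 lb) £1.94: unprepared groceries → 0% + 3% city = 3% → £0.06
Phone case £43.53: everything else → 6.5% + 2% city = 8.5% → £3.70
Total tax = £1.67 + £0.41 + £0.06 + £3.70 = £5.84

£5.84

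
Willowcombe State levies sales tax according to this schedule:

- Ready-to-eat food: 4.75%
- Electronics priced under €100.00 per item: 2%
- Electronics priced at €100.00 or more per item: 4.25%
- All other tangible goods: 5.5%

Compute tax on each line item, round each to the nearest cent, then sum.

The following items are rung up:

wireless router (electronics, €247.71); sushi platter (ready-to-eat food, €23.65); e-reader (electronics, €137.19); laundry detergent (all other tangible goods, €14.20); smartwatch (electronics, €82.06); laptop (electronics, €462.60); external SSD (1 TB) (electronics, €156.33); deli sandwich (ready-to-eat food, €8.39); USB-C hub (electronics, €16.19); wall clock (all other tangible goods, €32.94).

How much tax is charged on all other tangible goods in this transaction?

Laundry detergent €14.20: all other tangible goods → 5.5% → €0.78
Wall clock €32.94: all other tangible goods → 5.5% → €1.81
Tax on all other tangible goods = €0.78 + €1.81 = €2.59

€2.59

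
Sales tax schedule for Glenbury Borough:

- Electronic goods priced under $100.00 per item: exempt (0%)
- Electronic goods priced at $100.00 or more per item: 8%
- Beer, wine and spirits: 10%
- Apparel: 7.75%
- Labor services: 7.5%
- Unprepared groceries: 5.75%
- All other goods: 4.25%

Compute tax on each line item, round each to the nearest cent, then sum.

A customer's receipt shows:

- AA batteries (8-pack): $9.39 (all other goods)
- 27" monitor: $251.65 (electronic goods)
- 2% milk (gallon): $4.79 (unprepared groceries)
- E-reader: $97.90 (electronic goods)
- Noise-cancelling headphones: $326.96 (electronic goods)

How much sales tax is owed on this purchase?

AA batteries (8-pack) $9.39: all other goods → 4.25% → $0.40
27" monitor $251.65: electronic goods, $100.00 or more → 8% → $20.13
2% milk (gallon) $4.79: unprepared groceries → 5.75% → $0.28
E-reader $97.90: electronic goods, under $100.00 → 0% → $0.00
Noise-cancelling headphones $326.96: electronic goods, $100.00 or more → 8% → $26.16
Total tax = $0.40 + $20.13 + $0.28 + $26.16 = $46.97

$46.97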